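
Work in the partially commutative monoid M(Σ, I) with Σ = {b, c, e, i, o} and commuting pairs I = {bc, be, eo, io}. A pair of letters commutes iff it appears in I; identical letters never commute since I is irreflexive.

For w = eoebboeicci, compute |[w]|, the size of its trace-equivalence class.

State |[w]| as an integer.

piece 0:e — minimal
piece 1:o — minimal
piece 2:e rests on {0:e}
piece 3:b rests on {1:o}
piece 4:b rests on {3:b}
piece 5:o rests on {4:b}
piece 6:e rests on {2:e}
piece 7:i rests on {4:b, 6:e}
piece 8:c rests on {5:o, 7:i}
piece 9:c rests on {8:c}
piece 10:i rests on {9:c}
minimal pieces: {0:e, 1:o}
ways to finish when only these pieces remain (= sum over removing one remaining piece with nothing left below it):
  1 left: {10}→1
  2 left: {9,10}→1
  3 left: {8,9,10}→1
  4 left: {5,8,9,10}→1  {7,8,9,10}→1
  5 left: {5,7,8,9,10}→2  {6,7,8,9,10}→1
  6 left: {2,6,7,8,9,10}→1  {4,5,7,8,9,10}→2  {5,6,7,8,9,10}→3
  7 left: {0,2,6,7,8,9,10}→1  {2,5,6,7,8,9,10}→4  {3,4,5,7,8,9,10}→2  {4,5,6,7,8,9,10}→5
  8 left: {0,2,5,6,7,8,9,10}→5  {1,3,4,5,7,8,9,10}→2  {2,4,5,6,7,8,9,10}→9  {3,4,5,6,7,8,9,10}→7
  9 left: {0,2,4,5,6,7,8,9,10}→14  {1,3,4,5,6,7,8,9,10}→9  {2,3,4,5,6,7,8,9,10}→16
  placing 0:e first → 25 extensions
  placing 1:o first → 30 extensions
total linear extensions = 55

55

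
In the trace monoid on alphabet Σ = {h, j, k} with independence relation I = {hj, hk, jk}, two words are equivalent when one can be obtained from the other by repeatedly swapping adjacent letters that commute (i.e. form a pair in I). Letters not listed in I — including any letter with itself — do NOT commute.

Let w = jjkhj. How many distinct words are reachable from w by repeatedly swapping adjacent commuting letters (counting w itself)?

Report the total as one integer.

drop 0:j onto floor
drop 1:j onto {0:j}
drop 2:k onto floor
drop 3:h onto floor
drop 4:j onto {1:j}
ground layer = {0:j, 2:k, 3:h}
drop-orders for the pieces not yet dropped (sum over which currently-grounded one goes next):
  1 to go: {2} 1  {3} 1  {4} 1
  2 to go: {1,4} 1  {2,3} 2  {2,4} 2  {3,4} 2
  3 to go: {0,1,4} 1  {1,2,4} 3  {1,3,4} 3  {2,3,4} 6
  if 0:j drops first: 12 orders
  if 2:k drops first: 4 orders
  if 3:h drops first: 4 orders
heap linearizations: 20

20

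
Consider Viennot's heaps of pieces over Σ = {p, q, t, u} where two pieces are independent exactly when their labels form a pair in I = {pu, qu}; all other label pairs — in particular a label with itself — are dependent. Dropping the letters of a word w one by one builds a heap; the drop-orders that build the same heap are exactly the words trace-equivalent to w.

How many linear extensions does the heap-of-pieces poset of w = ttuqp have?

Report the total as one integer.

drop 0:t onto floor
drop 1:t onto {0:t}
drop 2:u onto {1:t}
drop 3:q onto {1:t}
drop 4:p onto {3:q}
ground layer = {0:t}
drop-orders for the pieces not yet dropped (sum over which currently-grounded one goes next):
  1 to go: {2} 1  {4} 1
  2 to go: {2,4} 2  {3,4} 1
  3 to go: {2,3,4} 3
  if 0:t drops first: 3 orders

3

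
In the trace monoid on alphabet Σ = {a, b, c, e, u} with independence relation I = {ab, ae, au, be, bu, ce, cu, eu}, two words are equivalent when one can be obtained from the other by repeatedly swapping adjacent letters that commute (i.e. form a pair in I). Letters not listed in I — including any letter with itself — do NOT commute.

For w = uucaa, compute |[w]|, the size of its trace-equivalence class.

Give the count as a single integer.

0(u) covers ∅
1(u) covers 0:u
2(c) covers ∅
3(a) covers 2:c
4(a) covers 3:a
floor of heap: 0:u, 2:c
completions by unplaced set U, small U first (add the entries for U minus each lowest piece of U):
  |U|=1: {1}:1  {4}:1
  |U|=2: {0,1}:1  {1,4}:2  {3,4}:1
  |U|=3: {0,1,4}:3  {1,3,4}:3  {2,3,4}:1
  start at 0(u): 4
  start at 2(c): 6
sum over floor = 10

10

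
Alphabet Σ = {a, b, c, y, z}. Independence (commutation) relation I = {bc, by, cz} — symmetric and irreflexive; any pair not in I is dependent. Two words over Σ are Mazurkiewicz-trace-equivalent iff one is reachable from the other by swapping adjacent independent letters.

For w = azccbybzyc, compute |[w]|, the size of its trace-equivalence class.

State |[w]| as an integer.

19

#0=a has no predecessor
#1=z depends on [0:a]
#2=c depends on [0:a]
#3=c depends on [2:c]
#4=b depends on [1:z]
#5=y depends on [1:z, 3:c]
#6=b depends on [4:b]
#7=z depends on [5:y, 6:b]
#8=y depends on [7:z]
#9=c depends on [8:y]
sources: [0:a]
N(rest) = Σ N(rest − s) over sources s of rest; N(one piece) = 1:
  size 1 → [9]=1
  size 2 → [8,9]=1
  size 3 → [7,8,9]=1
  size 4 → [5,7,8,9]=1  [6,7,8,9]=1
  size 5 → [3,5,7,8,9]=1  [4,6,7,8,9]=1  [5,6,7,8,9]=2
  size 6 → [2,3,5,7,8,9]=1  [3,5,6,7,8,9]=3  [4,5,6,7,8,9]=3
  size 7 → [1,4,5,6,7,8,9]=3  [2,3,5,6,7,8,9]=4  [3,4,5,6,7,8,9]=6
  size 8 → [1,3,4,5,6,7,8,9]=9  [2,3,4,5,6,7,8,9]=10
  first=0(a) contributes 19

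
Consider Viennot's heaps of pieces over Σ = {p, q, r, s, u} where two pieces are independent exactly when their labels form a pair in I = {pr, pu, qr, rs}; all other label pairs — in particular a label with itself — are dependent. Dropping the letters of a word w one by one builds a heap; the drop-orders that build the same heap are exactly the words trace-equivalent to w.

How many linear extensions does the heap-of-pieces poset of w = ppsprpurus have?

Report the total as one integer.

piece 0:p — minimal
piece 1:p rests on {0:p}
piece 2:s rests on {1:p}
piece 3:p rests on {2:s}
piece 4:r — minimal
piece 5:p rests on {3:p}
piece 6:u rests on {2:s, 4:r}
piece 7:r rests on {6:u}
piece 8:u rests on {7:r}
piece 9:s rests on {5:p, 8:u}
minimal pieces: {0:p, 4:r}
ways to finish when only these pieces remain (= sum over removing one remaining piece with nothing left below it):
  1 left: {9}→1
  2 left: {5,9}→1  {8,9}→1
  3 left: {3,5,9}→1  {5,8,9}→2  {7,8,9}→1
  4 left: {3,5,8,9}→3  {5,7,8,9}→3  {6,7,8,9}→1
  5 left: {3,5,7,8,9}→6  {4,6,7,8,9}→1  {5,6,7,8,9}→4
  6 left: {3,5,6,7,8,9}→10  {4,5,6,7,8,9}→5
  7 left: {2,3,5,6,7,8,9}→10  {3,4,5,6,7,8,9}→15
  8 left: {1,2,3,5,6,7,8,9}→10  {2,3,4,5,6,7,8,9}→25
  placing 0:p first → 35 extensions
  placing 4:r first → 10 extensions
total linear extensions = 45

45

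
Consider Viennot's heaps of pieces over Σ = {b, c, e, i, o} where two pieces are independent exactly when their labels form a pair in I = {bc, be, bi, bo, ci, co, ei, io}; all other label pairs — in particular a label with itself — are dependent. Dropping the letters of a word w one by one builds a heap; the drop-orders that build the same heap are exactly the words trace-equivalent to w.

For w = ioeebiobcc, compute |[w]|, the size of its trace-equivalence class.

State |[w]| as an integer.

piece 0:i — minimal
piece 1:o — minimal
piece 2:e rests on {1:o}
piece 3:e rests on {2:e}
piece 4:b — minimal
piece 5:i rests on {0:i}
piece 6:o rests on {3:e}
piece 7:b rests on {4:b}
piece 8:c rests on {3:e}
piece 9:c rests on {8:c}
minimal pieces: {0:i, 1:o, 4:b}
ways to finish when only these pieces remain (= sum over removing one remaining piece with nothing left below it):
  1 left: {5}→1  {6}→1  {7}→1  {9}→1
  2 left: {0,5}→1  {4,7}→1  {5,6}→2  {5,7}→2  {5,9}→2  {6,7}→2  {6,9}→2  {7,9}→2  {8,9}→1
  3 left: {0,5,6}→3  {0,5,7}→3  {0,5,9}→3  {4,5,7}→3  {4,6,7}→3  {4,7,9}→3  {5,6,7}→6  {5,6,9}→6  {5,7,9}→6  {5,8,9}→3  {6,7,9}→6  {6,8,9}→3  {7,8,9}→3
  4 left: {0,4,5,7}→6  {0,5,6,7}→12  {0,5,6,9}→12  {0,5,7,9}→12  {0,5,8,9}→6  {3,6,8,9}→3  {4,5,6,7}→12  {4,5,7,9}→12  {4,6,7,9}→12  {4,7,8,9}→6  {5,6,7,9}→24  {5,6,8,9}→12  {5,7,8,9}→12  {6,7,8,9}→12
  5 left: {0,4,5,6,7}→30  {0,4,5,7,9}→30  {0,5,6,7,9}→60  {0,5,6,8,9}→30  {0,5,7,8,9}→30  {2,3,6,8,9}→3  {3,5,6,8,9}→15  {3,6,7,8,9}→15  {4,5,6,7,9}→60  {4,5,7,8,9}→30  {4,6,7,8,9}→30  {5,6,7,8,9}→60
  6 left: {0,3,5,6,8,9}→45  {0,4,5,6,7,9}→180  {0,4,5,7,8,9}→90  {0,5,6,7,8,9}→180  {1,2,3,6,8,9}→3  {2,3,5,6,8,9}→18  {2,3,6,7,8,9}→18  {3,4,6,7,8,9}→45  {3,5,6,7,8,9}→90  {4,5,6,7,8,9}→180
  7 left: {0,2,3,5,6,8,9}→63  {0,3,5,6,7,8,9}→315  {0,4,5,6,7,8,9}→630  {1,2,3,5,6,8,9}→21  {1,2,3,6,7,8,9}→21  {2,3,4,6,7,8,9}→63  {2,3,5,6,7,8,9}→126  {3,4,5,6,7,8,9}→315
  8 left: {0,1,2,3,5,6,8,9}→84  {0,2,3,5,6,7,8,9}→504  {0,3,4,5,6,7,8,9}→1260  {1,2,3,4,6,7,8,9}→84  {1,2,3,5,6,7,8,9}→168  {2,3,4,5,6,7,8,9}→504
  placing 0:i first → 756 extensions
  placing 1:o first → 2268 extensions
  placing 4:b first → 756 extensions
total linear extensions = 3780

3780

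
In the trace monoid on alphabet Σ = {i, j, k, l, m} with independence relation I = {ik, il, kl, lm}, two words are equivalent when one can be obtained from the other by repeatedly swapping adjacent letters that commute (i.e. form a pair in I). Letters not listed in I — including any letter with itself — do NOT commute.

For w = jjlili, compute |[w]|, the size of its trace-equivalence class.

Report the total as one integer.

6

drop 0:j onto floor
drop 1:j onto {0:j}
drop 2:l onto {1:j}
drop 3:i onto {1:j}
drop 4:l onto {2:l}
drop 5:i onto {3:i}
ground layer = {0:j}
drop-orders for the pieces not yet dropped (sum over which currently-grounded one goes next):
  1 to go: {4} 1  {5} 1
  2 to go: {2,4} 1  {3,5} 1  {4,5} 2
  3 to go: {2,4,5} 3  {3,4,5} 3
  4 to go: {2,3,4,5} 6
  if 0:j drops first: 6 orders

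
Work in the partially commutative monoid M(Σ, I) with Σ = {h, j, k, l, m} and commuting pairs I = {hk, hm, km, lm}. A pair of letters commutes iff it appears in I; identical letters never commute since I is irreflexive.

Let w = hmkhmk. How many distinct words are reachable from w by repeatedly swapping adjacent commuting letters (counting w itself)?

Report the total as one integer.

piece 0:h — minimal
piece 1:m — minimal
piece 2:k — minimal
piece 3:h rests on {0:h}
piece 4:m rests on {1:m}
piece 5:k rests on {2:k}
minimal pieces: {0:h, 1:m, 2:k}
ways to finish when only these pieces remain (= sum over removing one remaining piece with nothing left below it):
  1 left: {3}→1  {4}→1  {5}→1
  2 left: {0,3}→1  {1,4}→1  {2,5}→1  {3,4}→2  {3,5}→2  {4,5}→2
  3 left: {0,3,4}→3  {0,3,5}→3  {1,3,4}→3  {1,4,5}→3  {2,3,5}→3  {2,4,5}→3  {3,4,5}→6
  4 left: {0,1,3,4}→6  {0,2,3,5}→6  {0,3,4,5}→12  {1,2,4,5}→6  {1,3,4,5}→12  {2,3,4,5}→12
  placing 0:h first → 30 extensions
  placing 1:m first → 30 extensions
  placing 2:k first → 30 extensions
total linear extensions = 90

90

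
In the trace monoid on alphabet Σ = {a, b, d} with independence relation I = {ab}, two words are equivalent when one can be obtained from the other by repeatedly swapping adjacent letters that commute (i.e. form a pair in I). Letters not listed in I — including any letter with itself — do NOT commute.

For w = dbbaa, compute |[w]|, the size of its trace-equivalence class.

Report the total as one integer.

0(d) covers ∅
1(b) covers 0:d
2(b) covers 1:b
3(a) covers 0:d
4(a) covers 3:a
floor of heap: 0:d
completions by unplaced set U, small U first (add the entries for U minus each lowest piece of U):
  |U|=1: {2}:1  {4}:1
  |U|=2: {1,2}:1  {2,4}:2  {3,4}:1
  |U|=3: {1,2,4}:3  {2,3,4}:3
  start at 0(d): 6

6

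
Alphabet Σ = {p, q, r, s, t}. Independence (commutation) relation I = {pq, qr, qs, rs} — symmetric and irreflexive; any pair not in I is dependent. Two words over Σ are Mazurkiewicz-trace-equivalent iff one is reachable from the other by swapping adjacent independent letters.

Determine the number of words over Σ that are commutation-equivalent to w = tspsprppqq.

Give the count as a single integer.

36

0(t) covers ∅
1(s) covers 0:t
2(p) covers 1:s
3(s) covers 2:p
4(p) covers 3:s
5(r) covers 4:p
6(p) covers 5:r
7(p) covers 6:p
8(q) covers 0:t
9(q) covers 8:q
floor of heap: 0:t
completions by unplaced set U, small U first (add the entries for U minus each lowest piece of U):
  |U|=1: {7}:1  {9}:1
  |U|=2: {6,7}:1  {7,9}:2  {8,9}:1
  |U|=3: {5,6,7}:1  {6,7,9}:3  {7,8,9}:3
  |U|=4: {4,5,6,7}:1  {5,6,7,9}:4  {6,7,8,9}:6
  |U|=5: {3,4,5,6,7}:1  {4,5,6,7,9}:5  {5,6,7,8,9}:10
  |U|=6: {2,3,4,5,6,7}:1  {3,4,5,6,7,9}:6  {4,5,6,7,8,9}:15
  |U|=7: {1,2,3,4,5,6,7}:1  {2,3,4,5,6,7,9}:7  {3,4,5,6,7,8,9}:21
  |U|=8: {1,2,3,4,5,6,7,9}:8  {2,3,4,5,6,7,8,9}:28
  start at 0(t): 36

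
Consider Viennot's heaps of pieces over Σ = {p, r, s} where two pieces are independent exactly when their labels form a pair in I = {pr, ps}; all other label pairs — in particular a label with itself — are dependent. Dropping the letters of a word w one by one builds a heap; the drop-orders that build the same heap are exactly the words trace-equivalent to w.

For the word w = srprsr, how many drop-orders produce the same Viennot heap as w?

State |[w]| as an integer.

drop 0:s onto floor
drop 1:r onto {0:s}
drop 2:p onto floor
drop 3:r onto {1:r}
drop 4:s onto {3:r}
drop 5:r onto {4:s}
ground layer = {0:s, 2:p}
drop-orders for the pieces not yet dropped (sum over which currently-grounded one goes next):
  1 to go: {2} 1  {5} 1
  2 to go: {2,5} 2  {4,5} 1
  3 to go: {2,4,5} 3  {3,4,5} 1
  4 to go: {1,3,4,5} 1  {2,3,4,5} 4
  if 0:s drops first: 5 orders
  if 2:p drops first: 1 orders
heap linearizations: 6

6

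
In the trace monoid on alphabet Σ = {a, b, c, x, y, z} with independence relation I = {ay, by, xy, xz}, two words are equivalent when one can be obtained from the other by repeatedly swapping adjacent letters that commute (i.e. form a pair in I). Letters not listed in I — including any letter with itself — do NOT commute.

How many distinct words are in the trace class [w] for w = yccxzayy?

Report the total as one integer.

9

piece 0:y — minimal
piece 1:c rests on {0:y}
piece 2:c rests on {1:c}
piece 3:x rests on {2:c}
piece 4:z rests on {2:c}
piece 5:a rests on {3:x, 4:z}
piece 6:y rests on {4:z}
piece 7:y rests on {6:y}
minimal pieces: {0:y}
ways to finish when only these pieces remain (= sum over removing one remaining piece with nothing left below it):
  1 left: {5}→1  {7}→1
  2 left: {3,5}→1  {5,7}→2  {6,7}→1
  3 left: {3,5,7}→3  {5,6,7}→3
  4 left: {3,5,6,7}→6  {4,5,6,7}→3
  5 left: {3,4,5,6,7}→9
  6 left: {2,3,4,5,6,7}→9
  placing 0:y first → 9 extensions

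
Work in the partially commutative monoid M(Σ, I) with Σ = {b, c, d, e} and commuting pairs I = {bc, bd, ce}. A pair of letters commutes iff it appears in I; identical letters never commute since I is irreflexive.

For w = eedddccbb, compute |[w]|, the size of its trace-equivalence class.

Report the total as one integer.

piece 0:e — minimal
piece 1:e rests on {0:e}
piece 2:d rests on {1:e}
piece 3:d rests on {2:d}
piece 4:d rests on {3:d}
piece 5:c rests on {4:d}
piece 6:c rests on {5:c}
piece 7:b rests on {1:e}
piece 8:b rests on {7:b}
minimal pieces: {0:e}
ways to finish when only these pieces remain (= sum over removing one remaining piece with nothing left below it):
  1 left: {6}→1  {8}→1
  2 left: {5,6}→1  {6,8}→2  {7,8}→1
  3 left: {4,5,6}→1  {5,6,8}→3  {6,7,8}→3
  4 left: {3,4,5,6}→1  {4,5,6,8}→4  {5,6,7,8}→6
  5 left: {2,3,4,5,6}→1  {3,4,5,6,8}→5  {4,5,6,7,8}→10
  6 left: {2,3,4,5,6,8}→6  {3,4,5,6,7,8}→15
  7 left: {2,3,4,5,6,7,8}→21
  placing 0:e first → 21 extensions

21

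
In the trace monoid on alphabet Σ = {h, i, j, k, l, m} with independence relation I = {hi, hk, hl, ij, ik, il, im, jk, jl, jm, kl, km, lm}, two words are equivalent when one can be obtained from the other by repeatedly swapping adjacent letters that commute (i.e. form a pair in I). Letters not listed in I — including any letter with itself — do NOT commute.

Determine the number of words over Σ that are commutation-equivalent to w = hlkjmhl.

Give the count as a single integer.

drop 0:h onto floor
drop 1:l onto floor
drop 2:k onto floor
drop 3:j onto {0:h}
drop 4:m onto {0:h}
drop 5:h onto {3:j, 4:m}
drop 6:l onto {1:l}
ground layer = {0:h, 1:l, 2:k}
drop-orders for the pieces not yet dropped (sum over which currently-grounded one goes next):
  1 to go: {2} 1  {5} 1  {6} 1
  2 to go: {1,6} 1  {2,5} 2  {2,6} 2  {3,5} 1  {4,5} 1  {5,6} 2
  3 to go: {1,2,6} 3  {1,5,6} 3  {2,3,5} 3  {2,4,5} 3  {2,5,6} 6  {3,4,5} 2  {3,5,6} 3  {4,5,6} 3
  4 to go: {0,3,4,5} 2  {1,2,5,6} 12  {1,3,5,6} 6  {1,4,5,6} 6  {2,3,4,5} 8  {2,3,5,6} 12  {2,4,5,6} 12  {3,4,5,6} 8
  5 to go: {0,2,3,4,5} 10  {0,3,4,5,6} 10  {1,2,3,5,6} 30  {1,2,4,5,6} 30  {1,3,4,5,6} 20  {2,3,4,5,6} 40
  if 0:h drops first: 120 orders
  if 1:l drops first: 60 orders
  if 2:k drops first: 30 orders
heap linearizations: 210

210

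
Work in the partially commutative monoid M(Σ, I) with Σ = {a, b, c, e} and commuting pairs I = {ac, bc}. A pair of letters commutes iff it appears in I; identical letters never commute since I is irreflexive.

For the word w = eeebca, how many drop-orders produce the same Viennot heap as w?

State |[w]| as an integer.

3

drop 0:e onto floor
drop 1:e onto {0:e}
drop 2:e onto {1:e}
drop 3:b onto {2:e}
drop 4:c onto {2:e}
drop 5:a onto {3:b}
ground layer = {0:e}
drop-orders for the pieces not yet dropped (sum over which currently-grounded one goes next):
  1 to go: {4} 1  {5} 1
  2 to go: {3,5} 1  {4,5} 2
  3 to go: {3,4,5} 3
  4 to go: {2,3,4,5} 3
  if 0:e drops first: 3 orders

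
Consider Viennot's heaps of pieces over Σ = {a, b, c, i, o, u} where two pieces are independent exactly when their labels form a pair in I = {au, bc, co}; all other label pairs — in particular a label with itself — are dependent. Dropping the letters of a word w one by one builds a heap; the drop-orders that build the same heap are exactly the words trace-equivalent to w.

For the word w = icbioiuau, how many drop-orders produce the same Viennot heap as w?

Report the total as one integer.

6

piece 0:i — minimal
piece 1:c rests on {0:i}
piece 2:b rests on {0:i}
piece 3:i rests on {1:c, 2:b}
piece 4:o rests on {3:i}
piece 5:i rests on {4:o}
piece 6:u rests on {5:i}
piece 7:a rests on {5:i}
piece 8:u rests on {6:u}
minimal pieces: {0:i}
ways to finish when only these pieces remain (= sum over removing one remaining piece with nothing left below it):
  1 left: {7}→1  {8}→1
  2 left: {6,8}→1  {7,8}→2
  3 left: {6,7,8}→3
  4 left: {5,6,7,8}→3
  5 left: {4,5,6,7,8}→3
  6 left: {3,4,5,6,7,8}→3
  7 left: {1,3,4,5,6,7,8}→3  {2,3,4,5,6,7,8}→3
  placing 0:i first → 6 extensions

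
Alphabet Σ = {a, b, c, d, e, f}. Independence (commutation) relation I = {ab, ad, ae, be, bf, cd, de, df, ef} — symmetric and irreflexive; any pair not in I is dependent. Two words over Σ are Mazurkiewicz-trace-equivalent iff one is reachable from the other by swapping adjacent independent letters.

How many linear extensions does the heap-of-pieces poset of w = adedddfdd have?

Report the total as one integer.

252

drop 0:a onto floor
drop 1:d onto floor
drop 2:e onto floor
drop 3:d onto {1:d}
drop 4:d onto {3:d}
drop 5:d onto {4:d}
drop 6:f onto {0:a}
drop 7:d onto {5:d}
drop 8:d onto {7:d}
ground layer = {0:a, 1:d, 2:e}
drop-orders for the pieces not yet dropped (sum over which currently-grounded one goes next):
  1 to go: {2} 1  {6} 1  {8} 1
  2 to go: {0,6} 1  {2,6} 2  {2,8} 2  {6,8} 2  {7,8} 1
  3 to go: {0,2,6} 3  {0,6,8} 3  {2,6,8} 6  {2,7,8} 3  {5,7,8} 1  {6,7,8} 3
  4 to go: {0,2,6,8} 12  {0,6,7,8} 6  {2,5,7,8} 4  {2,6,7,8} 12  {4,5,7,8} 1  {5,6,7,8} 4
  5 to go: {0,2,6,7,8} 30  {0,5,6,7,8} 10  {2,4,5,7,8} 5  {2,5,6,7,8} 20  {3,4,5,7,8} 1  {4,5,6,7,8} 5
  6 to go: {0,2,5,6,7,8} 60  {0,4,5,6,7,8} 15  {1,3,4,5,7,8} 1  {2,3,4,5,7,8} 6  {2,4,5,6,7,8} 30  {3,4,5,6,7,8} 6
  7 to go: {0,2,4,5,6,7,8} 105  {0,3,4,5,6,7,8} 21  {1,2,3,4,5,7,8} 7  {1,3,4,5,6,7,8} 7  {2,3,4,5,6,7,8} 42
  if 0:a drops first: 56 orders
  if 1:d drops first: 168 orders
  if 2:e drops first: 28 orders
heap linearizations: 252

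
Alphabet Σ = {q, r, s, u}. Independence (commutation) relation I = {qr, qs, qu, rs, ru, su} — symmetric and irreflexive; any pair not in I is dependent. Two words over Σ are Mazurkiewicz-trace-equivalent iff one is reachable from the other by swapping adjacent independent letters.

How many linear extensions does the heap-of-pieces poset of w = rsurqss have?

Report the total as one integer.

#0=r has no predecessor
#1=s has no predecessor
#2=u has no predecessor
#3=r depends on [0:r]
#4=q has no predecessor
#5=s depends on [1:s]
#6=s depends on [5:s]
sources: [0:r, 1:s, 2:u, 4:q]
N(rest) = Σ N(rest − s) over sources s of rest; N(one piece) = 1:
  size 1 → [2]=1  [3]=1  [4]=1  [6]=1
  size 2 → [0,3]=1  [2,3]=2  [2,4]=2  [2,6]=2  [3,4]=2  [3,6]=2  [4,6]=2  [5,6]=1
  size 3 → [0,2,3]=3  [0,3,4]=3  [0,3,6]=3  [1,5,6]=1  [2,3,4]=6  [2,3,6]=6  [2,4,6]=6  [2,5,6]=3  [3,4,6]=6  [3,5,6]=3  [4,5,6]=3
  size 4 → [0,2,3,4]=12  [0,2,3,6]=12  [0,3,4,6]=12  [0,3,5,6]=6  [1,2,5,6]=4  [1,3,5,6]=4  [1,4,5,6]=4  [2,3,4,6]=24  [2,3,5,6]=12  [2,4,5,6]=12  [3,4,5,6]=12
  size 5 → [0,1,3,5,6]=10  [0,2,3,4,6]=60  [0,2,3,5,6]=30  [0,3,4,5,6]=30  [1,2,3,5,6]=20  [1,2,4,5,6]=20  [1,3,4,5,6]=20  [2,3,4,5,6]=60
  first=0(r) contributes 120
  first=1(s) contributes 180
  first=2(u) contributes 60
  first=4(q) contributes 60
|[w]| = 420

420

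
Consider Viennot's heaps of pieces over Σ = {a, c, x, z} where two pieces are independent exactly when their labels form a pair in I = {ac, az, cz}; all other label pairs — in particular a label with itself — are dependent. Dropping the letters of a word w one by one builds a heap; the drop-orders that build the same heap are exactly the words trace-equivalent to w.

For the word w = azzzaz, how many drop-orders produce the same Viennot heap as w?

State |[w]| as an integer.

15

#0=a has no predecessor
#1=z has no predecessor
#2=z depends on [1:z]
#3=z depends on [2:z]
#4=a depends on [0:a]
#5=z depends on [3:z]
sources: [0:a, 1:z]
N(rest) = Σ N(rest − s) over sources s of rest; N(one piece) = 1:
  size 1 → [4]=1  [5]=1
  size 2 → [0,4]=1  [3,5]=1  [4,5]=2
  size 3 → [0,4,5]=3  [2,3,5]=1  [3,4,5]=3
  size 4 → [0,3,4,5]=6  [1,2,3,5]=1  [2,3,4,5]=4
  first=0(a) contributes 5
  first=1(z) contributes 10
|[w]| = 15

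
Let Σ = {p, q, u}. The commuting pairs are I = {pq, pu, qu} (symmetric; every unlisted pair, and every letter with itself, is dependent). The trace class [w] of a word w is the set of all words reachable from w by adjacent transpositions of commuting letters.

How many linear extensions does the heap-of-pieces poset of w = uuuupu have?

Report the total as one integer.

6

0(u) covers ∅
1(u) covers 0:u
2(u) covers 1:u
3(u) covers 2:u
4(p) covers ∅
5(u) covers 3:u
floor of heap: 0:u, 4:p
completions by unplaced set U, small U first (add the entries for U minus each lowest piece of U):
  |U|=1: {4}:1  {5}:1
  |U|=2: {3,5}:1  {4,5}:2
  |U|=3: {2,3,5}:1  {3,4,5}:3
  |U|=4: {1,2,3,5}:1  {2,3,4,5}:4
  start at 0(u): 5
  start at 4(p): 1
sum over floor = 6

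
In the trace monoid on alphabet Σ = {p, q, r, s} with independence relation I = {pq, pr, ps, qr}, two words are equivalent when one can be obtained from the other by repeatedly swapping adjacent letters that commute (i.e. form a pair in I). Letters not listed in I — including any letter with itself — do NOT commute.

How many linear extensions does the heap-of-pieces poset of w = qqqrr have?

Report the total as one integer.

piece 0:q — minimal
piece 1:q rests on {0:q}
piece 2:q rests on {1:q}
piece 3:r — minimal
piece 4:r rests on {3:r}
minimal pieces: {0:q, 3:r}
ways to finish when only these pieces remain (= sum over removing one remaining piece with nothing left below it):
  1 left: {2}→1  {4}→1
  2 left: {1,2}→1  {2,4}→2  {3,4}→1
  3 left: {0,1,2}→1  {1,2,4}→3  {2,3,4}→3
  placing 0:q first → 6 extensions
  placing 3:r first → 4 extensions
total linear extensions = 10

10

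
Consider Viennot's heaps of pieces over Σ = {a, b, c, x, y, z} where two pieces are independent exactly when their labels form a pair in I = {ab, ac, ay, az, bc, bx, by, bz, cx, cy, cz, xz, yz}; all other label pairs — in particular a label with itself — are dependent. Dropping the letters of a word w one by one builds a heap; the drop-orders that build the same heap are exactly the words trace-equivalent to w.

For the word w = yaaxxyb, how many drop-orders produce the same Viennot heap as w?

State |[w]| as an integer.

piece 0:y — minimal
piece 1:a — minimal
piece 2:a rests on {1:a}
piece 3:x rests on {0:y, 2:a}
piece 4:x rests on {3:x}
piece 5:y rests on {4:x}
piece 6:b — minimal
minimal pieces: {0:y, 1:a, 6:b}
ways to finish when only these pieces remain (= sum over removing one remaining piece with nothing left below it):
  1 left: {5}→1  {6}→1
  2 left: {4,5}→1  {5,6}→2
  3 left: {3,4,5}→1  {4,5,6}→3
  4 left: {0,3,4,5}→1  {2,3,4,5}→1  {3,4,5,6}→4
  5 left: {0,2,3,4,5}→2  {0,3,4,5,6}→5  {1,2,3,4,5}→1  {2,3,4,5,6}→5
  placing 0:y first → 6 extensions
  placing 1:a first → 12 extensions
  placing 6:b first → 3 extensions
total linear extensions = 21

21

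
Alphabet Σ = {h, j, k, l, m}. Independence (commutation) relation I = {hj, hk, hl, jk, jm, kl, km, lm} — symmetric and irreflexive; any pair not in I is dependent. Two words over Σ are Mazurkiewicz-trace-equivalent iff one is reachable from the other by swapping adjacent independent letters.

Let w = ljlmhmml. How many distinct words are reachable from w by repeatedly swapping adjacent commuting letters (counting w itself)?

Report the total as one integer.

70

drop 0:l onto floor
drop 1:j onto {0:l}
drop 2:l onto {1:j}
drop 3:m onto floor
drop 4:h onto {3:m}
drop 5:m onto {4:h}
drop 6:m onto {5:m}
drop 7:l onto {2:l}
ground layer = {0:l, 3:m}
drop-orders for the pieces not yet dropped (sum over which currently-grounded one goes next):
  1 to go: {6} 1  {7} 1
  2 to go: {2,7} 1  {5,6} 1  {6,7} 2
  3 to go: {1,2,7} 1  {2,6,7} 3  {4,5,6} 1  {5,6,7} 3
  4 to go: {0,1,2,7} 1  {1,2,6,7} 4  {2,5,6,7} 6  {3,4,5,6} 1  {4,5,6,7} 4
  5 to go: {0,1,2,6,7} 5  {1,2,5,6,7} 10  {2,4,5,6,7} 10  {3,4,5,6,7} 5
  6 to go: {0,1,2,5,6,7} 15  {1,2,4,5,6,7} 20  {2,3,4,5,6,7} 15
  if 0:l drops first: 35 orders
  if 3:m drops first: 35 orders
heap linearizations: 70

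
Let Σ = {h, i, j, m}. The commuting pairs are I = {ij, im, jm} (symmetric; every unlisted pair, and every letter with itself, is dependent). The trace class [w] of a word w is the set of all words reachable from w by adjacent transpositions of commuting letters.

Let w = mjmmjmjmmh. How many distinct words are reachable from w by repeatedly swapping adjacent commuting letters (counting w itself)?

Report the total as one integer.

#0=m has no predecessor
#1=j has no predecessor
#2=m depends on [0:m]
#3=m depends on [2:m]
#4=j depends on [1:j]
#5=m depends on [3:m]
#6=j depends on [4:j]
#7=m depends on [5:m]
#8=m depends on [7:m]
#9=h depends on [6:j, 8:m]
sources: [0:m, 1:j]
N(rest) = Σ N(rest − s) over sources s of rest; N(one piece) = 1:
  size 1 → [9]=1
  size 2 → [6,9]=1  [8,9]=1
  size 3 → [4,6,9]=1  [6,8,9]=2  [7,8,9]=1
  size 4 → [1,4,6,9]=1  [4,6,8,9]=3  [5,7,8,9]=1  [6,7,8,9]=3
  size 5 → [1,4,6,8,9]=4  [3,5,7,8,9]=1  [4,6,7,8,9]=6  [5,6,7,8,9]=4
  size 6 → [1,4,6,7,8,9]=10  [2,3,5,7,8,9]=1  [3,5,6,7,8,9]=5  [4,5,6,7,8,9]=10
  size 7 → [0,2,3,5,7,8,9]=1  [1,4,5,6,7,8,9]=20  [2,3,5,6,7,8,9]=6  [3,4,5,6,7,8,9]=15
  size 8 → [0,2,3,5,6,7,8,9]=7  [1,3,4,5,6,7,8,9]=35  [2,3,4,5,6,7,8,9]=21
  first=0(m) contributes 56
  first=1(j) contributes 28
|[w]| = 84

84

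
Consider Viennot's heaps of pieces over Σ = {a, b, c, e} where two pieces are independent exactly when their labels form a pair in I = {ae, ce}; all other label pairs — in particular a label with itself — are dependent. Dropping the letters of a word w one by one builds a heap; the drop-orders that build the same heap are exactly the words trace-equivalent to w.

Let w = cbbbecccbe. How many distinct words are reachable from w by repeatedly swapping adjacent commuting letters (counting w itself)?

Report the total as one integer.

4

drop 0:c onto floor
drop 1:b onto {0:c}
drop 2:b onto {1:b}
drop 3:b onto {2:b}
drop 4:e onto {3:b}
drop 5:c onto {3:b}
drop 6:c onto {5:c}
drop 7:c onto {6:c}
drop 8:b onto {4:e, 7:c}
drop 9:e onto {8:b}
ground layer = {0:c}
drop-orders for the pieces not yet dropped (sum over which currently-grounded one goes next):
  1 to go: {9} 1
  2 to go: {8,9} 1
  3 to go: {4,8,9} 1  {7,8,9} 1
  4 to go: {4,7,8,9} 2  {6,7,8,9} 1
  5 to go: {4,6,7,8,9} 3  {5,6,7,8,9} 1
  6 to go: {4,5,6,7,8,9} 4
  7 to go: {3,4,5,6,7,8,9} 4
  8 to go: {2,3,4,5,6,7,8,9} 4
  if 0:c drops first: 4 orders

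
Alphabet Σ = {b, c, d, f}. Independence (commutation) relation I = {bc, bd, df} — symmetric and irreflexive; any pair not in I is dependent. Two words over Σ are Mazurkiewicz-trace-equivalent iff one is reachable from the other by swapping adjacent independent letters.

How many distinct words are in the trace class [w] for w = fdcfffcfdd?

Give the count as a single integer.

6

drop 0:f onto floor
drop 1:d onto floor
drop 2:c onto {0:f, 1:d}
drop 3:f onto {2:c}
drop 4:f onto {3:f}
drop 5:f onto {4:f}
drop 6:c onto {5:f}
drop 7:f onto {6:c}
drop 8:d onto {6:c}
drop 9:d onto {8:d}
ground layer = {0:f, 1:d}
drop-orders for the pieces not yet dropped (sum over which currently-grounded one goes next):
  1 to go: {7} 1  {9} 1
  2 to go: {7,9} 2  {8,9} 1
  3 to go: {7,8,9} 3
  4 to go: {6,7,8,9} 3
  5 to go: {5,6,7,8,9} 3
  6 to go: {4,5,6,7,8,9} 3
  7 to go: {3,4,5,6,7,8,9} 3
  8 to go: {2,3,4,5,6,7,8,9} 3
  if 0:f drops first: 3 orders
  if 1:d drops first: 3 orders
heap linearizations: 6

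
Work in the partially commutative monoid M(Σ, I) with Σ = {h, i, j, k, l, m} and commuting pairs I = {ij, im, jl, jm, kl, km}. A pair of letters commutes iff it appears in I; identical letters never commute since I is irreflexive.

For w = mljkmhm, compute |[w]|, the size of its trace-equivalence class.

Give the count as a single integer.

#0=m has no predecessor
#1=l depends on [0:m]
#2=j has no predecessor
#3=k depends on [2:j]
#4=m depends on [1:l]
#5=h depends on [3:k, 4:m]
#6=m depends on [5:h]
sources: [0:m, 2:j]
N(rest) = Σ N(rest − s) over sources s of rest; N(one piece) = 1:
  size 1 → [6]=1
  size 2 → [5,6]=1
  size 3 → [3,5,6]=1  [4,5,6]=1
  size 4 → [1,4,5,6]=1  [2,3,5,6]=1  [3,4,5,6]=2
  size 5 → [0,1,4,5,6]=1  [1,3,4,5,6]=3  [2,3,4,5,6]=3
  first=0(m) contributes 6
  first=2(j) contributes 4
|[w]| = 10

10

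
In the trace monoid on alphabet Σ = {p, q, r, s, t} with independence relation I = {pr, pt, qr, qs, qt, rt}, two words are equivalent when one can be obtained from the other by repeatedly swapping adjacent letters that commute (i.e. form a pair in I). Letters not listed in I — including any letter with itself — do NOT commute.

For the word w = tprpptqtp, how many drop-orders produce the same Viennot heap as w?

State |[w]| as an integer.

504

piece 0:t — minimal
piece 1:p — minimal
piece 2:r — minimal
piece 3:p rests on {1:p}
piece 4:p rests on {3:p}
piece 5:t rests on {0:t}
piece 6:q rests on {4:p}
piece 7:t rests on {5:t}
piece 8:p rests on {6:q}
minimal pieces: {0:t, 1:p, 2:r}
ways to finish when only these pieces remain (= sum over removing one remaining piece with nothing left below it):
  1 left: {2}→1  {7}→1  {8}→1
  2 left: {2,7}→2  {2,8}→2  {5,7}→1  {6,8}→1  {7,8}→2
  3 left: {0,5,7}→1  {2,5,7}→3  {2,6,8}→3  {2,7,8}→6  {4,6,8}→1  {5,7,8}→3  {6,7,8}→3
  4 left: {0,2,5,7}→4  {0,5,7,8}→4  {2,4,6,8}→4  {2,5,7,8}→12  {2,6,7,8}→12  {3,4,6,8}→1  {4,6,7,8}→4  {5,6,7,8}→6
  5 left: {0,2,5,7,8}→20  {0,5,6,7,8}→10  {1,3,4,6,8}→1  {2,3,4,6,8}→5  {2,4,6,7,8}→20  {2,5,6,7,8}→30  {3,4,6,7,8}→5  {4,5,6,7,8}→10
  6 left: {0,2,5,6,7,8}→60  {0,4,5,6,7,8}→20  {1,2,3,4,6,8}→6  {1,3,4,6,7,8}→6  {2,3,4,6,7,8}→30  {2,4,5,6,7,8}→60  {3,4,5,6,7,8}→15
  7 left: {0,2,4,5,6,7,8}→140  {0,3,4,5,6,7,8}→35  {1,2,3,4,6,7,8}→42  {1,3,4,5,6,7,8}→21  {2,3,4,5,6,7,8}→105
  placing 0:t first → 168 extensions
  placing 1:p first → 280 extensions
  placing 2:r first → 56 extensions
total linear extensions = 504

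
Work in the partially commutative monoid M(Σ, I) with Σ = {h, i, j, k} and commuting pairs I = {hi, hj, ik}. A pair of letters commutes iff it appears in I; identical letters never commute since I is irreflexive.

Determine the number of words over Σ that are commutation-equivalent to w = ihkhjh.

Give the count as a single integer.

0(i) covers ∅
1(h) covers ∅
2(k) covers 1:h
3(h) covers 2:k
4(j) covers 0:i, 2:k
5(h) covers 3:h
floor of heap: 0:i, 1:h
completions by unplaced set U, small U first (add the entries for U minus each lowest piece of U):
  |U|=1: {4}:1  {5}:1
  |U|=2: {0,4}:1  {3,5}:1  {4,5}:2
  |U|=3: {0,4,5}:3  {3,4,5}:3
  |U|=4: {0,3,4,5}:6  {2,3,4,5}:3
  start at 0(i): 3
  start at 1(h): 9
sum over floor = 12

12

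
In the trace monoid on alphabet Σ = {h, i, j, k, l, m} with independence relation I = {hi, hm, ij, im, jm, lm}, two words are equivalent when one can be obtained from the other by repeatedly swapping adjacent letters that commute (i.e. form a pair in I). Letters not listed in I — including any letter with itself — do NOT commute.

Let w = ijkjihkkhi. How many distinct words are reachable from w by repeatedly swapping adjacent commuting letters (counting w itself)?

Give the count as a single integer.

12

piece 0:i — minimal
piece 1:j — minimal
piece 2:k rests on {0:i, 1:j}
piece 3:j rests on {2:k}
piece 4:i rests on {2:k}
piece 5:h rests on {3:j}
piece 6:k rests on {4:i, 5:h}
piece 7:k rests on {6:k}
piece 8:h rests on {7:k}
piece 9:i rests on {7:k}
minimal pieces: {0:i, 1:j}
ways to finish when only these pieces remain (= sum over removing one remaining piece with nothing left below it):
  1 left: {8}→1  {9}→1
  2 left: {8,9}→2
  3 left: {7,8,9}→2
  4 left: {6,7,8,9}→2
  5 left: {4,6,7,8,9}→2  {5,6,7,8,9}→2
  6 left: {3,5,6,7,8,9}→2  {4,5,6,7,8,9}→4
  7 left: {3,4,5,6,7,8,9}→6
  8 left: {2,3,4,5,6,7,8,9}→6
  placing 0:i first → 6 extensions
  placing 1:j first → 6 extensions
total linear extensions = 12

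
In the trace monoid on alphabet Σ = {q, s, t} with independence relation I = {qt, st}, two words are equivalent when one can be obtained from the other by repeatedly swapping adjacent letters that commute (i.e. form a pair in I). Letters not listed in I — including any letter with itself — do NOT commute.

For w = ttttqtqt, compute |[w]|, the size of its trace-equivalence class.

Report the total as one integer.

piece 0:t — minimal
piece 1:t rests on {0:t}
piece 2:t rests on {1:t}
piece 3:t rests on {2:t}
piece 4:q — minimal
piece 5:t rests on {3:t}
piece 6:q rests on {4:q}
piece 7:t rests on {5:t}
minimal pieces: {0:t, 4:q}
ways to finish when only these pieces remain (= sum over removing one remaining piece with nothing left below it):
  1 left: {6}→1  {7}→1
  2 left: {4,6}→1  {5,7}→1  {6,7}→2
  3 left: {3,5,7}→1  {4,6,7}→3  {5,6,7}→3
  4 left: {2,3,5,7}→1  {3,5,6,7}→4  {4,5,6,7}→6
  5 left: {1,2,3,5,7}→1  {2,3,5,6,7}→5  {3,4,5,6,7}→10
  6 left: {0,1,2,3,5,7}→1  {1,2,3,5,6,7}→6  {2,3,4,5,6,7}→15
  placing 0:t first → 21 extensions
  placing 4:q first → 7 extensions
total linear extensions = 28

28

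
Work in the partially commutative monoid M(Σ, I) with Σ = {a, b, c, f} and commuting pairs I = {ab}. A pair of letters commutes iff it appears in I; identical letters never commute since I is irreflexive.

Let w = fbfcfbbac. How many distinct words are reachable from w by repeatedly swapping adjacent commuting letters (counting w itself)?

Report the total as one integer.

drop 0:f onto floor
drop 1:b onto {0:f}
drop 2:f onto {1:b}
drop 3:c onto {2:f}
drop 4:f onto {3:c}
drop 5:b onto {4:f}
drop 6:b onto {5:b}
drop 7:a onto {4:f}
drop 8:c onto {6:b, 7:a}
ground layer = {0:f}
drop-orders for the pieces not yet dropped (sum over which currently-grounded one goes next):
  1 to go: {8} 1
  2 to go: {6,8} 1  {7,8} 1
  3 to go: {5,6,8} 1  {6,7,8} 2
  4 to go: {5,6,7,8} 3
  5 to go: {4,5,6,7,8} 3
  6 to go: {3,4,5,6,7,8} 3
  7 to go: {2,3,4,5,6,7,8} 3
  if 0:f drops first: 3 orders

3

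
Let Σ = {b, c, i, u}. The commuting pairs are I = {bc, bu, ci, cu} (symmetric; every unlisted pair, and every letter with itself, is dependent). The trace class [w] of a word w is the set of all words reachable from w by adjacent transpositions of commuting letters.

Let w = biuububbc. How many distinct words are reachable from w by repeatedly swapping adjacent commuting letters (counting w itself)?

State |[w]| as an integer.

0(b) covers ∅
1(i) covers 0:b
2(u) covers 1:i
3(u) covers 2:u
4(b) covers 1:i
5(u) covers 3:u
6(b) covers 4:b
7(b) covers 6:b
8(c) covers ∅
floor of heap: 0:b, 8:c
completions by unplaced set U, small U first (add the entries for U minus each lowest piece of U):
  |U|=1: {5}:1  {7}:1  {8}:1
  |U|=2: {3,5}:1  {5,7}:2  {5,8}:2  {6,7}:1  {7,8}:2
  |U|=3: {2,3,5}:1  {3,5,7}:3  {3,5,8}:3  {4,6,7}:1  {5,6,7}:3  {5,7,8}:6  {6,7,8}:3
  |U|=4: {2,3,5,7}:4  {2,3,5,8}:4  {3,5,6,7}:6  {3,5,7,8}:12  {4,5,6,7}:4  {4,6,7,8}:4  {5,6,7,8}:12
  |U|=5: {2,3,5,6,7}:10  {2,3,5,7,8}:20  {3,4,5,6,7}:10  {3,5,6,7,8}:30  {4,5,6,7,8}:20
  |U|=6: {2,3,4,5,6,7}:20  {2,3,5,6,7,8}:60  {3,4,5,6,7,8}:60
  |U|=7: {1,2,3,4,5,6,7}:20  {2,3,4,5,6,7,8}:140
  start at 0(b): 160
  start at 8(c): 20
sum over floor = 180

180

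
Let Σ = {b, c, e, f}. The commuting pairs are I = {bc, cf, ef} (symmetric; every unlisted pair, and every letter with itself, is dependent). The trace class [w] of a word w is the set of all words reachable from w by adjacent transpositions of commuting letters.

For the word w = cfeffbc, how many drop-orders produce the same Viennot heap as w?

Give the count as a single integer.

piece 0:c — minimal
piece 1:f — minimal
piece 2:e rests on {0:c}
piece 3:f rests on {1:f}
piece 4:f rests on {3:f}
piece 5:b rests on {2:e, 4:f}
piece 6:c rests on {2:e}
minimal pieces: {0:c, 1:f}
ways to finish when only these pieces remain (= sum over removing one remaining piece with nothing left below it):
  1 left: {5}→1  {6}→1
  2 left: {4,5}→1  {5,6}→2
  3 left: {2,5,6}→2  {3,4,5}→1  {4,5,6}→3
  4 left: {0,2,5,6}→2  {1,3,4,5}→1  {2,4,5,6}→5  {3,4,5,6}→4
  5 left: {0,2,4,5,6}→7  {1,3,4,5,6}→5  {2,3,4,5,6}→9
  placing 0:c first → 14 extensions
  placing 1:f first → 16 extensions
total linear extensions = 30

30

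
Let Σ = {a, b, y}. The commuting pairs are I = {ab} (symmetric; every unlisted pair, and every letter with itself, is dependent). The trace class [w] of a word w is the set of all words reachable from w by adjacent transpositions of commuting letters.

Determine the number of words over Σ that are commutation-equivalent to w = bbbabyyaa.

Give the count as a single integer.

5

piece 0:b — minimal
piece 1:b rests on {0:b}
piece 2:b rests on {1:b}
piece 3:a — minimal
piece 4:b rests on {2:b}
piece 5:y rests on {3:a, 4:b}
piece 6:y rests on {5:y}
piece 7:a rests on {6:y}
piece 8:a rests on {7:a}
minimal pieces: {0:b, 3:a}
ways to finish when only these pieces remain (= sum over removing one remaining piece with nothing left below it):
  1 left: {8}→1
  2 left: {7,8}→1
  3 left: {6,7,8}→1
  4 left: {5,6,7,8}→1
  5 left: {3,5,6,7,8}→1  {4,5,6,7,8}→1
  6 left: {2,4,5,6,7,8}→1  {3,4,5,6,7,8}→2
  7 left: {1,2,4,5,6,7,8}→1  {2,3,4,5,6,7,8}→3
  placing 0:b first → 4 extensions
  placing 3:a first → 1 extensions
total linear extensions = 5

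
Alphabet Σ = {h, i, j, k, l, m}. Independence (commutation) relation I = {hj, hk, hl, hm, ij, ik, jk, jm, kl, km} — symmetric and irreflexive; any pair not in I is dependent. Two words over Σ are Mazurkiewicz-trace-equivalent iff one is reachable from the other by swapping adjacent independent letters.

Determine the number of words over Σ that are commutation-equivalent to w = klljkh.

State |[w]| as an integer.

60

drop 0:k onto floor
drop 1:l onto floor
drop 2:l onto {1:l}
drop 3:j onto {2:l}
drop 4:k onto {0:k}
drop 5:h onto floor
ground layer = {0:k, 1:l, 5:h}
drop-orders for the pieces not yet dropped (sum over which currently-grounded one goes next):
  1 to go: {3} 1  {4} 1  {5} 1
  2 to go: {0,4} 1  {2,3} 1  {3,4} 2  {3,5} 2  {4,5} 2
  3 to go: {0,3,4} 3  {0,4,5} 3  {1,2,3} 1  {2,3,4} 3  {2,3,5} 3  {3,4,5} 6
  4 to go: {0,2,3,4} 6  {0,3,4,5} 12  {1,2,3,4} 4  {1,2,3,5} 4  {2,3,4,5} 12
  if 0:k drops first: 20 orders
  if 1:l drops first: 30 orders
  if 5:h drops first: 10 orders
heap linearizations: 60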